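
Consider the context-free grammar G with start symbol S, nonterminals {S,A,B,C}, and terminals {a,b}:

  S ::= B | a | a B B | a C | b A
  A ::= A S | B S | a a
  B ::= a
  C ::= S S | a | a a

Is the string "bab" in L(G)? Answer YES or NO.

CNF form of G:
  S -> T0 C | T0 X2 | T1 A | a
  A -> A S | B S | T0 T0
  B -> a
  C -> S S | T0 T0 | a
  T0 -> a
  T1 -> b
  X2 -> B B

CYK table (by increasing span):
  [0..0]={T1}  "b"  orig:{}
  [1..1]={B,C,S,T0}  "a"  orig:{B,C,S}
  [2..2]={T1}  "b"  orig:{}
  [0..1]=∅  "ba"
  [1..2]=∅  "ab"
  [0..2]=∅  "bab"

S ∉ T[0,2] ⇒ NO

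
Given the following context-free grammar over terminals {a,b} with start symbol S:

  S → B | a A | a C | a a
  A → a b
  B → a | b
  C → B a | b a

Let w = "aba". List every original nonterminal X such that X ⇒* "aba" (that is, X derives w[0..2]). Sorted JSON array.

CNF form of G:
  S -> T0 A | T0 C | T0 T0 | a | b
  A -> T0 T1
  B -> a | b
  C -> B T0 | T1 T0
  T0 -> a
  T1 -> b

Fill CYK table bottom-up (cells [i..j] with 0 ≤ i ≤ j ≤ 2 only):
  [0..0]={B,S,T0}  "a"  orig:{B,S}
  [1..1]={B,S,T1}  "b"  orig:{B,S}
  [2..2]={B,S,T0}  "a"  orig:{B,S}
  [0..1]={A}  "ab"
  [1..2]={C}  "ba"
  [0..2]={S}  "aba"

Original NTs in T[0,2] deriving "aba": ["S"]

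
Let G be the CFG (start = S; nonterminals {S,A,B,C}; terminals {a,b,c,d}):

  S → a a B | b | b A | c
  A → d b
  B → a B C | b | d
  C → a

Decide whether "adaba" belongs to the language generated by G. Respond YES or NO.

CNF form of G:
  S -> T1 A | T2 X4 | b | c
  A -> T0 T1
  B -> T2 X3 | b | d
  C -> a
  T0 -> d
  T1 -> b
  T2 -> a
  X3 -> B C
  X4 -> T2 B

CYK table (by increasing span):
  [0..0]={C,T2}  "a"  orig:{C}
  [1..1]={B,T0}  "d"  orig:{B}
  [2..2]={C,T2}  "a"  orig:{C}
  [3..3]={B,S,T1}  "b"  orig:{B,S}
  [4..4]={C,T2}  "a"  orig:{C}
  [0..1]={X4}  "ad"  orig:{}
  [1..2]={X3}  "da"  orig:{}
  [2..3]={X4}  "ab"  orig:{}
  [3..4]={X3}  "ba"  orig:{}
  [0..2]={B}  "ada"
  [1..3]=∅  "dab"
  [2..4]={B}  "aba"
  [0..3]=∅  "adab"
  [1..4]=∅  "daba"
  [0..4]=∅  "adaba"

S ∉ T[0,4] ⇒ NO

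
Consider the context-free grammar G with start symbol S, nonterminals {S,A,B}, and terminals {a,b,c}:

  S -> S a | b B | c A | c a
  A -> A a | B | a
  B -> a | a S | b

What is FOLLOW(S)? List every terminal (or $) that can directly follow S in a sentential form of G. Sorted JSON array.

FIRST iteration:
[1]
  A via A→a: +{a}
  B via B→a: +{a}
  B via B→b: +{b}
  S via S→b B: +{b}
  S via S→c A: +{c}
  S: {b,c}  A: {a}  B: {a,b}
[2]
  A via A→B: +{b}
  S: {b,c}  A: {a,b}  B: {a,b}
[3] done
  S: {b,c}  A: {a,b}  B: {a,b}

FOLLOW sets:
FOLLOW(S) := {$}
iter 1:
  A→A a: FOLLOW(A) ⊇ FIRST(a) = {a}; new: +{a}
  A→B: FOLLOW(B) ⊇ FOLLOW(A) ⊇ {a}; new: +{a}
  B→a S: FOLLOW(S) ⊇ FOLLOW(B) ⊇ {a}; new: +{a}
  S→b B: FOLLOW(B) ⊇ FOLLOW(S) ⊇ {$,a}; new: +{$}
  S→c A: FOLLOW(A) ⊇ FOLLOW(S) ⊇ {$,a}; new: +{$}
  FOLLOW[S]={$,a}  FOLLOW[A]={$,a}  FOLLOW[B]={$,a}
iter 2: (stable)
  FOLLOW[S]={$,a}  FOLLOW[A]={$,a}  FOLLOW[B]={$,a}

FOLLOW(S) = ["$", "a"]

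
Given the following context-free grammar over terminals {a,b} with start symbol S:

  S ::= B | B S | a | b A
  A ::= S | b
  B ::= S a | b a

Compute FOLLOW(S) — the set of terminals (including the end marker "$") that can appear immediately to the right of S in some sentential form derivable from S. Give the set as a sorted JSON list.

FIRST sets, iterate to fixpoint:
round 1:
  A via A→b: +{b}
  B via B→b a: +{b}
  S via S→B: +{b}
  S via S→a: +{a}
  FIRST[S]={a,b}  FIRST[A]={b}  FIRST[B]={b}
round 2:
  A via A→S: +{a}
  B via B→S a: +{a}
  FIRST[S]={a,b}  FIRST[A]={a,b}  FIRST[B]={a,b}
round 3: done
  FIRST[S]={a,b}  FIRST[A]={a,b}  FIRST[B]={a,b}

FOLLOW iteration:
initialize: $ ∈ FOLLOW(S)
pass 1:
  B→S a: FOLLOW(S) ⊇ FIRST(a) = {a}; new: +{a}
  S→B: FOLLOW(B) ⊇ FOLLOW(S) ⊇ {$,a}; new: +{$,a}
  S→B S: FOLLOW(B) ⊇ FIRST(S) = {a,b}; new: +{b}
  S→b A: FOLLOW(A) ⊇ FOLLOW(S) ⊇ {$,a}; new: +{$,a}
  S: {$,a}  A: {$,a}  B: {$,a,b}
pass 2: (stable)
  S: {$,a}  A: {$,a}  B: {$,a,b}

FOLLOW(S) = ["$", "a"]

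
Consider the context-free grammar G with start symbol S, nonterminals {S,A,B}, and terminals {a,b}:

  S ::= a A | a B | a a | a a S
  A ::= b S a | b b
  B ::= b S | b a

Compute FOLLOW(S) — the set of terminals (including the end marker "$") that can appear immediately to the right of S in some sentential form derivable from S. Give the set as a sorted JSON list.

FIRST sets, iterate to fixpoint:
pass 1:
  A via A→b S a: +{b}
  B via B→b S: +{b}
  S via S→a A: +{a}
  FIRST[S]={a}  FIRST[A]={b}  FIRST[B]={b}
pass 2: done
  FIRST[S]={a}  FIRST[A]={b}  FIRST[B]={b}

FOLLOW sets:
initialize: $ ∈ FOLLOW(S)
iter 1:
  A→b S a: FOLLOW(S) ⊇ FIRST(a) = {a}; new: +{a}
  S→a A: FOLLOW(A) ⊇ FOLLOW(S) ⊇ {$,a}; new: +{$,a}
  S→a B: FOLLOW(B) ⊇ FOLLOW(S) ⊇ {$,a}; new: +{$,a}
  S: {$,a}  A: {$,a}  B: {$,a}
iter 2: done
  S: {$,a}  A: {$,a}  B: {$,a}

FOLLOW(S) = ["$", "a"]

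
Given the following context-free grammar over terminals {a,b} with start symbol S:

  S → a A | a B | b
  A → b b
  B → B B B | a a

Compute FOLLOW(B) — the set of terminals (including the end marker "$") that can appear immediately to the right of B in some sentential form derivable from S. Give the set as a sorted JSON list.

Compute FIRST by fixpoint:
iter 1:
  A via A→b b: +{b}
  B via B→a a: +{a}
  S via S→a A: +{a}
  S via S→b: +{b}
  FIRST(S)={a,b}  FIRST(A)={b}  FIRST(B)={a}
iter 2: — fixpoint
  FIRST(S)={a,b}  FIRST(A)={b}  FIRST(B)={a}

FOLLOW sets:
initialize: $ ∈ FOLLOW(S)
pass 1:
  B→B B B: FOLLOW(B) ⊇ FIRST(B) = {a}; new: +{a}
  S→a A: FOLLOW(A) ⊇ FOLLOW(S) ⊇ {$}; new: +{$}
  S→a B: FOLLOW(B) ⊇ FOLLOW(S) ⊇ {$}; new: +{$}
  FOLLOW[S]={$}  FOLLOW[A]={$}  FOLLOW[B]={$,a}
pass 2: (no change)
  FOLLOW[S]={$}  FOLLOW[A]={$}  FOLLOW[B]={$,a}

FOLLOW(B) = ["$", "a"]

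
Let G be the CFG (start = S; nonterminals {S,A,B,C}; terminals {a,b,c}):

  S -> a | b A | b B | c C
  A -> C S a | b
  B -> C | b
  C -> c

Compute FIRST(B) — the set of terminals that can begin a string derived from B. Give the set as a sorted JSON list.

Compute FIRST by fixpoint:
[1]
  A via A→b: +{b}
  B via B→b: +{b}
  C via C→c: +{c}
  S via S→a: +{a}
  S via S→b A: +{b}
  S via S→c C: +{c}
  FIRST(S)={a,b,c}  FIRST(A)={b}  FIRST(B)={b}  FIRST(C)={c}
[2]
  A via A→C S a: +{c}
  B via B→C: +{c}
  FIRST(S)={a,b,c}  FIRST(A)={b,c}  FIRST(B)={b,c}  FIRST(C)={c}
[3] (stable)
  FIRST(S)={a,b,c}  FIRST(A)={b,c}  FIRST(B)={b,c}  FIRST(C)={c}

FIRST(B) = ["b", "c"]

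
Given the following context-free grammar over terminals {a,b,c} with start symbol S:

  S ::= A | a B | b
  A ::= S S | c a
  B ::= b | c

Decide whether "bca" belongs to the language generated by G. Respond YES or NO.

Convert to CNF:
  S -> S S | T0 T1 | T1 B | b
  A -> S S | T0 T1
  B -> b | c
  T0 -> c
  T1 -> a

Fill CYK table bottom-up:
  T[0,0] 'b' = {B,S}
  T[1,1] 'c' = {B,T0}  orig:{B}
  T[2,2] 'a' = {T1}  orig:{}
  T[0,1] 'bc' = ∅
  T[1,2] 'ca' = {A,S}
  T[0,2] 'bca' = {A,S}

S ∈ T[0,2] ⇒ YES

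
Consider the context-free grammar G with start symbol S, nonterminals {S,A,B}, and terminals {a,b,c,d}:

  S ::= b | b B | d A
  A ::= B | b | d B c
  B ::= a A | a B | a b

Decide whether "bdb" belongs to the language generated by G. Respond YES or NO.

CNF form of G:
  S -> T1 B | T2 A | b
  A -> T0 A | T0 B | T0 T1 | T2 X4 | b
  B -> T0 A | T0 B | T0 T1
  T0 -> a
  T1 -> b
  T2 -> d
  T3 -> c
  X4 -> B T3

Fill CYK table bottom-up:
  [0..0]={A,S,T1}  "b"  orig:{A,S}
  [1..1]={T2}  "d"  orig:{}
  [2..2]={A,S,T1}  "b"  orig:{A,S}
  [0..1]=∅  "bd"
  [1..2]={S}  "db"
  [0..2]=∅  "bdb"

S ∉ T[0,2] ⇒ NO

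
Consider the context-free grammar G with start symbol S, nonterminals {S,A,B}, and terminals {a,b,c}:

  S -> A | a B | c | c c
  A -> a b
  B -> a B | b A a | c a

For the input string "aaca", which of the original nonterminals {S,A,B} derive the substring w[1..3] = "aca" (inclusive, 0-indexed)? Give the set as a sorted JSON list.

CNF form of G:
  S -> T0 B | T0 T1 | T2 T2 | c
  A -> T0 T1
  B -> T0 B | T1 X3 | T2 T0
  T0 -> a
  T1 -> b
  T2 -> c
  X3 -> A T0

CYK fill (cells [i..j] with 1 ≤ i ≤ j ≤ 3 only):
  [1..1]={T0}  "a"  orig:{}
  [2..2]={S,T2}  "c"  orig:{S}
  [3..3]={T0}  "a"  orig:{}
  [1..2]=∅  "ac"
  [2..3]={B}  "ca"
  [1..3]={B,S}  "aca"

Original NTs in T[1,3] deriving "aca": ["B", "S"]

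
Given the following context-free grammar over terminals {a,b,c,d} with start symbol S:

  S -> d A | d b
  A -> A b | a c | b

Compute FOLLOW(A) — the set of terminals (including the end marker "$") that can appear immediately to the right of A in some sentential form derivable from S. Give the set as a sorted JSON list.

FIRST iteration:
round 1:
  A via A→a c: +{a}
  A via A→b: +{b}
  S via S→d A: +{d}
  S: {d}  A: {a,b}
round 2: done
  S: {d}  A: {a,b}

FOLLOW sets:
seed FOLLOW(S) with $
round 1:
  A→A b: FOLLOW(A) ⊇ FIRST(b) = {b}; new: +{b}
  S→d A: FOLLOW(A) ⊇ FOLLOW(S) ⊇ {$}; new: +{$}
  FOLLOW(S)={$}  FOLLOW(A)={$,b}
round 2: (stable)
  FOLLOW(S)={$}  FOLLOW(A)={$,b}

FOLLOW(A) = ["$", "b"]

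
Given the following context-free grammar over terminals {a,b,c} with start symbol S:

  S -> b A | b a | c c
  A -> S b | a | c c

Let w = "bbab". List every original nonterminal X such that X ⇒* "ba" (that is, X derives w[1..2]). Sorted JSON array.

CNF form of G:
  S -> T0 A | T0 T2 | T1 T1
  A -> S T0 | T1 T1 | a
  T0 -> b
  T1 -> c
  T2 -> a

CYK table (by increasing span), restricted to cells inside w[1..2]:
  [1..1]={T0}  "b"  orig:{}
  [2..2]={A,T2}  "a"  orig:{A}
  [1..2]={S}  "ba"

Original NTs in T[1,2] deriving "ba": ["S"]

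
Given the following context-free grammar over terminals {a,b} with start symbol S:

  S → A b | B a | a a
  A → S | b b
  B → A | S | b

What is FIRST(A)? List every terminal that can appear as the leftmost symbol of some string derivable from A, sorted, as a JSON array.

FIRST sets, iterate to fixpoint:
iter 1:
  A via A→b b: +{b}
  B via B→A: +{b}
  S via S→A b: +{b}
  S via S→a a: +{a}
  S: {a,b}  A: {b}  B: {b}
iter 2:
  A via A→S: +{a}
  B via B→A: +{a}
  S: {a,b}  A: {a,b}  B: {a,b}
iter 3: (stable)
  S: {a,b}  A: {a,b}  B: {a,b}

FIRST(A) = ["a", "b"]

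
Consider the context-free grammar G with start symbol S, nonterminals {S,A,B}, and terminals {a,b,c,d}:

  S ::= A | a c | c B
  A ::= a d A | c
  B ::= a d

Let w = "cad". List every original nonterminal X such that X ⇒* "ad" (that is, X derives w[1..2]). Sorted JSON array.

CNF form of G:
  S -> T0 T2 | T0 X4 | T2 B | c
  A -> T0 X3 | c
  B -> T0 T1
  T0 -> a
  T1 -> d
  T2 -> c
  X3 -> T1 A
  X4 -> T1 A

CYK table (by increasing span), restricted to cells inside w[1..2]:
  T[1,1] 'a' = {T0}  orig:{}
  T[2,2] 'd' = {T1}  orig:{}
  T[1,2] 'ad' = {B}

Original NTs in T[1,2] deriving "ad": ["B"]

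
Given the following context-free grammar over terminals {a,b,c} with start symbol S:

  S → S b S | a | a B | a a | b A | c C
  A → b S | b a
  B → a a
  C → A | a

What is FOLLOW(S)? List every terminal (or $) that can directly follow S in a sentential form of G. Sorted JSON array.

FIRST sets, iterate to fixpoint:
round 1:
  A via A→b S: +{b}
  B via B→a a: +{a}
  C via C→A: +{b}
  C via C→a: +{a}
  S via S→a: +{a}
  S via S→b A: +{b}
  S via S→c C: +{c}
  S: {a,b,c}  A: {b}  B: {a}  C: {a,b}
round 2: done
  S: {a,b,c}  A: {b}  B: {a}  C: {a,b}

FOLLOW iteration:
FOLLOW(S) := {$}
[1]
  S→S b S: FOLLOW(S) ⊇ FIRST(b) = {b}; new: +{b}
  S→a B: FOLLOW(B) ⊇ FOLLOW(S) ⊇ {$,b}; new: +{$,b}
  S→b A: FOLLOW(A) ⊇ FOLLOW(S) ⊇ {$,b}; new: +{$,b}
  S→c C: FOLLOW(C) ⊇ FOLLOW(S) ⊇ {$,b}; new: +{$,b}
  S: {$,b}  A: {$,b}  B: {$,b}  C: {$,b}
[2] — fixpoint
  S: {$,b}  A: {$,b}  B: {$,b}  C: {$,b}

FOLLOW(S) = ["$", "b"]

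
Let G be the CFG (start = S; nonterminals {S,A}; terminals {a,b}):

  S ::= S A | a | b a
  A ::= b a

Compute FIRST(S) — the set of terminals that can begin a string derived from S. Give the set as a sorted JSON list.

FIRST sets, iterate to fixpoint:
iter 1:
  A via A→b a: +{b}
  S via S→a: +{a}
  S via S→b a: +{b}
  FIRST[S]={a,b}  FIRST[A]={b}
iter 2: (stable)
  FIRST[S]={a,b}  FIRST[A]={b}

FIRST(S) = ["a", "b"]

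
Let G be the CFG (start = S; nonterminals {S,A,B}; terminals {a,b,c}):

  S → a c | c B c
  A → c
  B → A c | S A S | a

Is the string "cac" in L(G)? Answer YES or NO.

CNF form of G:
  S -> T0 X3 | T1 T0
  A -> c
  B -> A T0 | S X2 | a
  T0 -> c
  T1 -> a
  X2 -> A S
  X3 -> B T0

Fill CYK table bottom-up:
  cell(0,0) c: {A,T0}  orig:{A}
  cell(1,1) a: {B,T1}  orig:{B}
  cell(2,2) c: {A,T0}  orig:{A}
  cell(0,1) ca: ∅
  cell(1,2) ac: {S,X3}  orig:{S}
  cell(0,2) cac: {S,X2}  orig:{S}

S ∈ T[0,2] ⇒ YES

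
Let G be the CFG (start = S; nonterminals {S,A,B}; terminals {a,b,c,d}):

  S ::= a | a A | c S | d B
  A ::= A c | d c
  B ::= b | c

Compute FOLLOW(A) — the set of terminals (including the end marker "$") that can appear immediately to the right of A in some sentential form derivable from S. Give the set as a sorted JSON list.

FIRST iteration:
[1]
  A via A→d c: +{d}
  B via B→b: +{b}
  B via B→c: +{c}
  S via S→a: +{a}
  S via S→c S: +{c}
  S via S→d B: +{d}
  FIRST[S]={a,c,d}  FIRST[A]={d}  FIRST[B]={b,c}
[2] (no change)
  FIRST[S]={a,c,d}  FIRST[A]={d}  FIRST[B]={b,c}

Compute FOLLOW by fixpoint:
seed FOLLOW(S) with $
iter 1:
  A→A c: FOLLOW(A) ⊇ FIRST(c) = {c}; new: +{c}
  S→a A: FOLLOW(A) ⊇ FOLLOW(S) ⊇ {$}; new: +{$}
  S→d B: FOLLOW(B) ⊇ FOLLOW(S) ⊇ {$}; new: +{$}
  FOLLOW(S)={$}  FOLLOW(A)={$,c}  FOLLOW(B)={$}
iter 2: done
  FOLLOW(S)={$}  FOLLOW(A)={$,c}  FOLLOW(B)={$}

FOLLOW(A) = ["$", "c"]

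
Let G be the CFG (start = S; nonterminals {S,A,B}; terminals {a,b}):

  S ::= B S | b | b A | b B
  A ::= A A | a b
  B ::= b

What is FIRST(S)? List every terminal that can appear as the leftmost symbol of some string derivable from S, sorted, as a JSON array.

FIRST sets, iterate to fixpoint:
[1]
  A via A→a b: +{a}
  B via B→b: +{b}
  S via S→B S: +{b}
  S: {b}  A: {a}  B: {b}
[2] (stable)
  S: {b}  A: {a}  B: {b}

FIRST(S) = ["b"]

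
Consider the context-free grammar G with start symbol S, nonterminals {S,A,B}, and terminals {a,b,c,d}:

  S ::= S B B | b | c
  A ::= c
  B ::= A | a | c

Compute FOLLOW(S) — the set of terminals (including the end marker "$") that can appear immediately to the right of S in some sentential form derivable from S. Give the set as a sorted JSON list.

FIRST sets, iterate to fixpoint:
pass 1:
  A via A→c: +{c}
  B via B→A: +{c}
  B via B→a: +{a}
  S via S→b: +{b}
  S via S→c: +{c}
  FIRST(S)={b,c}  FIRST(A)={c}  FIRST(B)={a,c}
pass 2: done
  FIRST(S)={b,c}  FIRST(A)={c}  FIRST(B)={a,c}

Compute FOLLOW by fixpoint:
FOLLOW(S) := {$}
round 1:
  S→S B B: FOLLOW(S) ⊇ FIRST(B) = {a,c}; new: +{a,c}
  S→S B B: FOLLOW(B) ⊇ FIRST(B) = {a,c}; new: +{a,c}
  S→S B B: FOLLOW(B) ⊇ FOLLOW(S) ⊇ {$,a,c}; new: +{$}
  S: {$,a,c}  A: {}  B: {$,a,c}
round 2:
  B→A: FOLLOW(A) ⊇ FOLLOW(B) ⊇ {$,a,c}; new: +{$,a,c}
  S: {$,a,c}  A: {$,a,c}  B: {$,a,c}
round 3: — fixpoint
  S: {$,a,c}  A: {$,a,c}  B: {$,a,c}

FOLLOW(S) = ["$", "a", "c"]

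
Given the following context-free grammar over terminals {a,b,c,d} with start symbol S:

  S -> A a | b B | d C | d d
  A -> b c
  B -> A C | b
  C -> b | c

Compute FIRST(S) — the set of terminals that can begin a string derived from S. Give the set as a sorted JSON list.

FIRST sets, iterate to fixpoint:
pass 1:
  A via A→b c: +{b}
  B via B→A C: +{b}
  C via C→b: +{b}
  C via C→c: +{c}
  S via S→A a: +{b}
  S via S→d C: +{d}
  FIRST(S)={b,d}  FIRST(A)={b}  FIRST(B)={b}  FIRST(C)={b,c}
pass 2: (no change)
  FIRST(S)={b,d}  FIRST(A)={b}  FIRST(B)={b}  FIRST(C)={b,c}

FIRST(S) = ["b", "d"]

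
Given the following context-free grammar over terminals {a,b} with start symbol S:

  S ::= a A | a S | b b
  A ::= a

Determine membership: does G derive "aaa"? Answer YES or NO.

CNF form of G:
  S -> T0 A | T0 S | T1 T1
  A -> a
  T0 -> a
  T1 -> b

CYK fill:
  [0..0]={A,T0}  "a"  orig:{A}
  [1..1]={A,T0}  "a"  orig:{A}
  [2..2]={A,T0}  "a"  orig:{A}
  [0..1]={S}  "aa"
  [1..2]={S}  "aa"
  [0..2]={S}  "aaa"

S ∈ T[0,2] ⇒ YES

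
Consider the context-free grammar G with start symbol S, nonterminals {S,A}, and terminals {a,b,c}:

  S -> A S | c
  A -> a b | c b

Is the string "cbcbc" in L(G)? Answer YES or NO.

CNF form of G:
  S -> A S | c
  A -> T0 T1 | T2 T1
  T0 -> a
  T1 -> b
  T2 -> c

CYK table (by increasing span):
  T[0,0] 'c' = {S,T2}  orig:{S}
  T[1,1] 'b' = {T1}  orig:{}
  T[2,2] 'c' = {S,T2}  orig:{S}
  T[3,3] 'b' = {T1}  orig:{}
  T[4,4] 'c' = {S,T2}  orig:{S}
  T[0,1] 'cb' = {A}
  T[1,2] 'bc' = ∅
  T[2,3] 'cb' = {A}
  T[3,4] 'bc' = ∅
  T[0,2] 'cbc' = {S}
  T[1,3] 'bcb' = ∅
  T[2,4] 'cbc' = {S}
  T[0,3] 'cbcb' = ∅
  T[1,4] 'bcbc' = ∅
  T[0,4] 'cbcbc' = {S}

S ∈ T[0,4] ⇒ YES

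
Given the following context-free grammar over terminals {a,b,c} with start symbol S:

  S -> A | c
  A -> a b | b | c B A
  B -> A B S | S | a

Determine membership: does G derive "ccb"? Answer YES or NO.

Convert to CNF:
  S -> T0 T1 | T2 X6 | b | c
  A -> T0 T1 | T2 X3 | b
  B -> A X4 | T0 T1 | T2 X5 | a | b | c
  T0 -> a
  T1 -> b
  T2 -> c
  X3 -> B A
  X4 -> B S
  X5 -> B A
  X6 -> B A

CYK fill:
  cell(0,0) c: {B,S,T2}  orig:{B,S}
  cell(1,1) c: {B,S,T2}  orig:{B,S}
  cell(2,2) b: {A,B,S,T1}  orig:{A,B,S}
  cell(0,1) cc: {X4}  orig:{}
  cell(1,2) cb: {X3,X4,X5,X6}  orig:{}
  cell(0,2) ccb: {A,B,S}

S ∈ T[0,2] ⇒ YES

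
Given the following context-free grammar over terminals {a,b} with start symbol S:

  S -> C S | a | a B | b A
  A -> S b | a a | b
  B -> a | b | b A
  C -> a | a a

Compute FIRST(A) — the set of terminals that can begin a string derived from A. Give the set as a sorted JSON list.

FIRST iteration:
round 1:
  A via A→a a: +{a}
  A via A→b: +{b}
  B via B→a: +{a}
  B via B→b: +{b}
  C via C→a: +{a}
  S via S→C S: +{a}
  S via S→b A: +{b}
  FIRST(S)={a,b}  FIRST(A)={a,b}  FIRST(B)={a,b}  FIRST(C)={a}
round 2: (stable)
  FIRST(S)={a,b}  FIRST(A)={a,b}  FIRST(B)={a,b}  FIRST(C)={a}

FIRST(A) = ["a", "b"]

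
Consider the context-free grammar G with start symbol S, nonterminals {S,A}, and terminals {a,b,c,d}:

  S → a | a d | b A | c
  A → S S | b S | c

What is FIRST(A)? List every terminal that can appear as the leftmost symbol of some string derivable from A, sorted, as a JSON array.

Compute FIRST by fixpoint:
[1]
  A via A→b S: +{b}
  A via A→c: +{c}
  S via S→a: +{a}
  S via S→b A: +{b}
  S via S→c: +{c}
  S: {a,b,c}  A: {b,c}
[2]
  A via A→S S: +{a}
  S: {a,b,c}  A: {a,b,c}
[3] (no change)
  S: {a,b,c}  A: {a,b,c}

FIRST(A) = ["a", "b", "c"]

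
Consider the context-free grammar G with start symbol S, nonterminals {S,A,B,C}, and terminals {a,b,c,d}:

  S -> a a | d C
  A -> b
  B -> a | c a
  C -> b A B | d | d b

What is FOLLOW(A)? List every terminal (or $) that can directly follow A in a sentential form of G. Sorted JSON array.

FIRST iteration:
iter 1:
  A via A→b: +{b}
  B via B→a: +{a}
  B via B→c a: +{c}
  C via C→b A B: +{b}
  C via C→d: +{d}
  S via S→a a: +{a}
  S via S→d C: +{d}
  FIRST[S]={a,d}  FIRST[A]={b}  FIRST[B]={a,c}  FIRST[C]={b,d}
iter 2: (no change)
  FIRST[S]={a,d}  FIRST[A]={b}  FIRST[B]={a,c}  FIRST[C]={b,d}

FOLLOW iteration:
FOLLOW(S) := {$}
iter 1:
  C→b A B: FOLLOW(A) ⊇ FIRST(B) = {a,c}; new: +{a,c}
  S→d C: FOLLOW(C) ⊇ FOLLOW(S) ⊇ {$}; new: +{$}
  FOLLOW(S)={$}  FOLLOW(A)={a,c}  FOLLOW(B)={}  FOLLOW(C)={$}
iter 2:
  C→b A B: FOLLOW(B) ⊇ FOLLOW(C) ⊇ {$}; new: +{$}
  FOLLOW(S)={$}  FOLLOW(A)={a,c}  FOLLOW(B)={$}  FOLLOW(C)={$}
iter 3: — fixpoint
  FOLLOW(S)={$}  FOLLOW(A)={a,c}  FOLLOW(B)={$}  FOLLOW(C)={$}

FOLLOW(A) = ["a", "c"]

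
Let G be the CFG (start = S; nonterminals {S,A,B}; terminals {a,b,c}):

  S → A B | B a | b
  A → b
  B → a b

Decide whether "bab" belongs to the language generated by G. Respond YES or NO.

CNF form of G:
  S -> A B | B T0 | b
  A -> b
  B -> T0 T1
  T0 -> a
  T1 -> b

Fill CYK table bottom-up:
  [0..0]={A,S,T1}  "b"  orig:{A,S}
  [1..1]={T0}  "a"  orig:{}
  [2..2]={A,S,T1}  "b"  orig:{A,S}
  [0..1]=∅  "ba"
  [1..2]={B}  "ab"
  [0..2]={S}  "bab"

S ∈ T[0,2] ⇒ YES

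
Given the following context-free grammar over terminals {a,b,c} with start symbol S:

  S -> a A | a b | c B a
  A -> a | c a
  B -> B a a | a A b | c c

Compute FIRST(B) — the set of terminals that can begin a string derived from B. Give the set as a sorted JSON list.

FIRST sets, iterate to fixpoint:
round 1:
  A via A→a: +{a}
  A via A→c a: +{c}
  B via B→a A b: +{a}
  B via B→c c: +{c}
  S via S→a A: +{a}
  S via S→c B a: +{c}
  FIRST[S]={a,c}  FIRST[A]={a,c}  FIRST[B]={a,c}
round 2: (no change)
  FIRST[S]={a,c}  FIRST[A]={a,c}  FIRST[B]={a,c}

FIRST(B) = ["a", "c"]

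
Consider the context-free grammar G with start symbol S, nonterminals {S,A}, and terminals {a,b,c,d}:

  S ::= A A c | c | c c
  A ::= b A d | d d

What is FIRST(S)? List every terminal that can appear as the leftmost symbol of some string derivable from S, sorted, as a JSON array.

FIRST sets, iterate to fixpoint:
round 1:
  A via A→b A d: +{b}
  A via A→d d: +{d}
  S via S→A A c: +{b,d}
  S via S→c: +{c}
  S: {b,c,d}  A: {b,d}
round 2: (stable)
  S: {b,c,d}  A: {b,d}

FIRST(S) = ["b", "c", "d"]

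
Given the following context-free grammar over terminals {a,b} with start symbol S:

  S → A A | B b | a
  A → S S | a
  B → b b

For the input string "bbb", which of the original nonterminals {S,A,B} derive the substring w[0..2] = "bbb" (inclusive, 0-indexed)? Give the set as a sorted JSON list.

Convert to CNF:
  S -> A A | B T0 | a
  A -> S S | a
  B -> T0 T0
  T0 -> b

Fill CYK table bottom-up — only the sub-triangle for w[0..2]:
  [0..0]={T0}  "b"  orig:{}
  [1..1]={T0}  "b"  orig:{}
  [2..2]={T0}  "b"  orig:{}
  [0..1]={B}  "bb"
  [1..2]={B}  "bb"
  [0..2]={S}  "bbb"

Original NTs in T[0,2] deriving "bbb": ["S"]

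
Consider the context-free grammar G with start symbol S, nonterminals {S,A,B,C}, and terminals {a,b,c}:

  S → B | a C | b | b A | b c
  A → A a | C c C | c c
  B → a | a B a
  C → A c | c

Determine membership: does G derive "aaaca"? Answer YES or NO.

CNF form of G:
  S -> T0 C | T0 X5 | T2 A | T2 T1 | a | b
  A -> A T0 | C X3 | T1 T1
  B -> T0 X4 | a
  C -> A T1 | c
  T0 -> a
  T1 -> c
  T2 -> b
  X3 -> T1 C
  X4 -> B T0
  X5 -> B T0

Fill CYK table bottom-up:
  cell(0,0) a: {B,S,T0}  orig:{B,S}
  cell(1,1) a: {B,S,T0}  orig:{B,S}
  cell(2,2) a: {B,S,T0}  orig:{B,S}
  cell(3,3) c: {C,T1}  orig:{C}
  cell(4,4) a: {B,S,T0}  orig:{B,S}
  cell(0,1) aa: {X4,X5}  orig:{}
  cell(1,2) aa: {X4,X5}  orig:{}
  cell(2,3) ac: {S}
  cell(3,4) ca: ∅
  cell(0,2) aaa: {B,S}
  cell(1,3) aac: ∅
  cell(2,4) aca: ∅
  cell(0,3) aaac: ∅
  cell(1,4) aaca: ∅
  cell(0,4) aaaca: ∅

S ∉ T[0,4] ⇒ NO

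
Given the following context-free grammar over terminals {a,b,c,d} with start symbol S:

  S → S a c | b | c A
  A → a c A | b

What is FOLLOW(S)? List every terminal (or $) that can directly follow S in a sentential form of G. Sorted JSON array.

Compute FIRST by fixpoint:
iter 1:
  A via A→a c A: +{a}
  A via A→b: +{b}
  S via S→b: +{b}
  S via S→c A: +{c}
  FIRST(S)={b,c}  FIRST(A)={a,b}
iter 2: (stable)
  FIRST(S)={b,c}  FIRST(A)={a,b}

FOLLOW sets:
FOLLOW(S) := {$}
round 1:
  S→S a c: FOLLOW(S) ⊇ FIRST(a) = {a}; new: +{a}
  S→c A: FOLLOW(A) ⊇ FOLLOW(S) ⊇ {$,a}; new: +{$,a}
  FOLLOW[S]={$,a}  FOLLOW[A]={$,a}
round 2: — fixpoint
  FOLLOW[S]={$,a}  FOLLOW[A]={$,a}

FOLLOW(S) = ["$", "a"]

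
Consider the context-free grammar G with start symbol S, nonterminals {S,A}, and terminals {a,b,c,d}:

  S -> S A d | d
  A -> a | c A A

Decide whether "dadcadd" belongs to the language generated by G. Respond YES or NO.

Convert to CNF:
  S -> S X3 | d
  A -> T0 X2 | a
  T0 -> c
  T1 -> d
  X2 -> A A
  X3 -> A T1

CYK fill:
  [0..0]={S,T1}  "d"  orig:{S}
  [1..1]={A}  "a"
  [2..2]={S,T1}  "d"  orig:{S}
  [3..3]={T0}  "c"  orig:{}
  [4..4]={A}  "a"
  [5..5]={S,T1}  "d"  orig:{S}
  [6..6]={S,T1}  "d"  orig:{S}
  [0..1]=∅  "da"
  [1..2]={X3}  "ad"  orig:{}
  [2..3]=∅  "dc"
  [3..4]=∅  "ca"
  [4..5]={X3}  "ad"  orig:{}
  [5..6]=∅  "dd"
  [0..2]={S}  "dad"
  [1..3]=∅  "adc"
  [2..4]=∅  "dca"
  [3..5]=∅  "cad"
  [4..6]=∅  "add"
  [0..3]=∅  "dadc"
  [1..4]=∅  "adca"
  [2..5]=∅  "dcad"
  [3..6]=∅  "cadd"
  [0..4]=∅  "dadca"
  [1..5]=∅  "adcad"
  [2..6]=∅  "dcadd"
  [0..5]=∅  "dadcad"
  [1..6]=∅  "adcadd"
  [0..6]=∅  "dadcadd"

S ∉ T[0,6] ⇒ NO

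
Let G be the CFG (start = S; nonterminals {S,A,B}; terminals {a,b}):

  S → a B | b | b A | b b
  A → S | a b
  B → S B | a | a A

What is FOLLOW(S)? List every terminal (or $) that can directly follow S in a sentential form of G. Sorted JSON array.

FIRST sets, iterate to fixpoint:
iter 1:
  A via A→a b: +{a}
  B via B→a: +{a}
  S via S→a B: +{a}
  S via S→b: +{b}
  FIRST(S)={a,b}  FIRST(A)={a}  FIRST(B)={a}
iter 2:
  A via A→S: +{b}
  B via B→S B: +{b}
  FIRST(S)={a,b}  FIRST(A)={a,b}  FIRST(B)={a,b}
iter 3: (stable)
  FIRST(S)={a,b}  FIRST(A)={a,b}  FIRST(B)={a,b}

FOLLOW iteration:
FOLLOW(S) := {$}
pass 1:
  B→S B: FOLLOW(S) ⊇ FIRST(B) = {a,b}; new: +{a,b}
  S→a B: FOLLOW(B) ⊇ FOLLOW(S) ⊇ {$,a,b}; new: +{$,a,b}
  S→b A: FOLLOW(A) ⊇ FOLLOW(S) ⊇ {$,a,b}; new: +{$,a,b}
  FOLLOW[S]={$,a,b}  FOLLOW[A]={$,a,b}  FOLLOW[B]={$,a,b}
pass 2: (stable)
  FOLLOW[S]={$,a,b}  FOLLOW[A]={$,a,b}  FOLLOW[B]={$,a,b}

FOLLOW(S) = ["$", "a", "b"]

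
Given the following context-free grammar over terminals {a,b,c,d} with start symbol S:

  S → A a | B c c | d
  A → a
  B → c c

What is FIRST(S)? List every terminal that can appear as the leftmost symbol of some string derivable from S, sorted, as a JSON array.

FIRST sets, iterate to fixpoint:
round 1:
  A via A→a: +{a}
  B via B→c c: +{c}
  S via S→A a: +{a}
  S via S→B c c: +{c}
  S via S→d: +{d}
  FIRST[S]={a,c,d}  FIRST[A]={a}  FIRST[B]={c}
round 2: done
  FIRST[S]={a,c,d}  FIRST[A]={a}  FIRST[B]={c}

FIRST(S) = ["a", "c", "d"]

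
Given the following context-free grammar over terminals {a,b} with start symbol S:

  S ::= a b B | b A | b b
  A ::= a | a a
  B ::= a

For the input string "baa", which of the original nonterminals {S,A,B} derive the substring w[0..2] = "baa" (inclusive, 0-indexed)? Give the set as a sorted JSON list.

CNF form of G:
  S -> T0 X2 | T1 A | T1 T1
  A -> T0 T0 | a
  B -> a
  T0 -> a
  T1 -> b
  X2 -> T1 B

Fill CYK table bottom-up (cells [i..j] with 0 ≤ i ≤ j ≤ 2 only):
  T[0,0] 'b' = {T1}  orig:{}
  T[1,1] 'a' = {A,B,T0}  orig:{A,B}
  T[2,2] 'a' = {A,B,T0}  orig:{A,B}
  T[0,1] 'ba' = {S,X2}  orig:{S}
  T[1,2] 'aa' = {A}
  T[0,2] 'baa' = {S}

Original NTs in T[0,2] deriving "baa": ["S"]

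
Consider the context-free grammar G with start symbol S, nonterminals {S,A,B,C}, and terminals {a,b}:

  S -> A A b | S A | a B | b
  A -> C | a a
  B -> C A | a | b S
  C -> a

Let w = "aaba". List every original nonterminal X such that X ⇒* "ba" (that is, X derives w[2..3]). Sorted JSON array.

CNF form of G:
  S -> A X2 | S A | T0 B | b
  A -> T0 T0 | a
  B -> C A | T1 S | a
  C -> a
  T0 -> a
  T1 -> b
  X2 -> A T1

CYK table (by increasing span) (cells [i..j] with 2 ≤ i ≤ j ≤ 3 only):
  T[2,2] 'b' = {S,T1}  orig:{S}
  T[3,3] 'a' = {A,B,C,T0}  orig:{A,B,C}
  T[2,3] 'ba' = {S}

Original NTs in T[2,3] deriving "ba": ["S"]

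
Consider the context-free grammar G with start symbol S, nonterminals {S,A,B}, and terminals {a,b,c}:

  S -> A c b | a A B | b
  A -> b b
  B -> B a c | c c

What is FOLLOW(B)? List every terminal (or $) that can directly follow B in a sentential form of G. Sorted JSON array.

Compute FIRST by fixpoint:
[1]
  A via A→b b: +{b}
  B via B→c c: +{c}
  S via S→A c b: +{b}
  S via S→a A B: +{a}
  FIRST[S]={a,b}  FIRST[A]={b}  FIRST[B]={c}
[2] done
  FIRST[S]={a,b}  FIRST[A]={b}  FIRST[B]={c}

FOLLOW iteration:
FOLLOW(S) := {$}
iter 1:
  B→B a c: FOLLOW(B) ⊇ FIRST(a) = {a}; new: +{a}
  S→A c b: FOLLOW(A) ⊇ FIRST(c) = {c}; new: +{c}
  S→a A B: FOLLOW(B) ⊇ FOLLOW(S) ⊇ {$}; new: +{$}
  FOLLOW(S)={$}  FOLLOW(A)={c}  FOLLOW(B)={$,a}
iter 2: — fixpoint
  FOLLOW(S)={$}  FOLLOW(A)={c}  FOLLOW(B)={$,a}

FOLLOW(B) = ["$", "a"]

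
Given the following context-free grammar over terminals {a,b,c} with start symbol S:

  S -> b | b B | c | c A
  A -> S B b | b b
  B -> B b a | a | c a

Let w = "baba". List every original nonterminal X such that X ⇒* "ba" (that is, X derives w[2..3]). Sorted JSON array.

CNF form of G:
  S -> T0 B | T2 A | b | c
  A -> S X3 | T0 T0
  B -> B X4 | T2 T1 | a
  T0 -> b
  T1 -> a
  T2 -> c
  X3 -> B T0
  X4 -> T0 T1

CYK table (by increasing span), restricted to cells inside w[2..3]:
  [2..2]={S,T0}  "b"  orig:{S}
  [3..3]={B,T1}  "a"  orig:{B}
  [2..3]={S,X4}  "ba"  orig:{S}

Original NTs in T[2,3] deriving "ba": ["S"]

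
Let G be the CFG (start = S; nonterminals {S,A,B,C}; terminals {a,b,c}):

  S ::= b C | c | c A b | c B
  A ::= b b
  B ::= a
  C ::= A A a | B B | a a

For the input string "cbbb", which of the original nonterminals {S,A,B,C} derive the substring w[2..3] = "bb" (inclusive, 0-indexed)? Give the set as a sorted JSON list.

CNF form of G:
  S -> T0 C | T2 B | T2 X4 | c
  A -> T0 T0
  B -> a
  C -> A X3 | B B | T1 T1
  T0 -> b
  T1 -> a
  T2 -> c
  X3 -> A T1
  X4 -> A T0

CYK table (by increasing span), restricted to cells inside w[2..3]:
  T[2,2] 'b' = {T0}  orig:{}
  T[3,3] 'b' = {T0}  orig:{}
  T[2,3] 'bb' = {A}

Original NTs in T[2,3] deriving "bb": ["A"]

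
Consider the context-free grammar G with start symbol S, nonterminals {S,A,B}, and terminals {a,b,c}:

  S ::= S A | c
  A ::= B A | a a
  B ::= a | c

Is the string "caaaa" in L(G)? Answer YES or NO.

CNF form of G:
  S -> S A | c
  A -> B A | T0 T0
  B -> a | c
  T0 -> a

CYK fill:
  [0..0]={B,S}  "c"
  [1..1]={B,T0}  "a"  orig:{B}
  [2..2]={B,T0}  "a"  orig:{B}
  [3..3]={B,T0}  "a"  orig:{B}
  [4..4]={B,T0}  "a"  orig:{B}
  [0..1]=∅  "ca"
  [1..2]={A}  "aa"
  [2..3]={A}  "aa"
  [3..4]={A}  "aa"
  [0..2]={A,S}  "caa"
  [1..3]={A}  "aaa"
  [2..4]={A}  "aaa"
  [0..3]={A,S}  "caaa"
  [1..4]={A}  "aaaa"
  [0..4]={A,S}  "caaaa"

S ∈ T[0,4] ⇒ YES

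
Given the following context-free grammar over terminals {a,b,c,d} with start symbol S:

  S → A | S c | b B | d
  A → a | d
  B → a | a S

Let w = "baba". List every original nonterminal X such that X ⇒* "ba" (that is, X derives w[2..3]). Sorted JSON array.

Convert to CNF:
  S -> S T1 | T2 B | a | d
  A -> a | d
  B -> T0 S | a
  T0 -> a
  T1 -> c
  T2 -> b

CYK table (by increasing span), restricted to cells inside w[2..3]:
  cell(2,2) b: {T2}  orig:{}
  cell(3,3) a: {A,B,S,T0}  orig:{A,B,S}
  cell(2,3) ba: {S}

Original NTs in T[2,3] deriving "ba": ["S"]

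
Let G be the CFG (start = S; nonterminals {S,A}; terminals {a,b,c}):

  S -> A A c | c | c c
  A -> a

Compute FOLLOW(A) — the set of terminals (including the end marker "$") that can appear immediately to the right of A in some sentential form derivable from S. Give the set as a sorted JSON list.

FIRST sets, iterate to fixpoint:
pass 1:
  A via A→a: +{a}
  S via S→A A c: +{a}
  S via S→c: +{c}
  FIRST(S)={a,c}  FIRST(A)={a}
pass 2: — fixpoint
  FIRST(S)={a,c}  FIRST(A)={a}

FOLLOW iteration:
seed FOLLOW(S) with $
round 1:
  S→A A c: FOLLOW(A) ⊇ FIRST(A) = {a}; new: +{a}
  S→A A c: FOLLOW(A) ⊇ FIRST(c) = {c}; new: +{c}
  S: {$}  A: {a,c}
round 2: done
  S: {$}  A: {a,c}

FOLLOW(A) = ["a", "c"]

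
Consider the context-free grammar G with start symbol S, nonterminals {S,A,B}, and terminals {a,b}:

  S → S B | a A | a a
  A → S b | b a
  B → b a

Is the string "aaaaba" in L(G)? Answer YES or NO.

CNF form of G:
  S -> S B | T1 A | T1 T1
  A -> S T0 | T0 T1
  B -> T0 T1
  T0 -> b
  T1 -> a

Fill CYK table bottom-up:
  T[0,0] 'a' = {T1}  orig:{}
  T[1,1] 'a' = {T1}  orig:{}
  T[2,2] 'a' = {T1}  orig:{}
  T[3,3] 'a' = {T1}  orig:{}
  T[4,4] 'b' = {T0}  orig:{}
  T[5,5] 'a' = {T1}  orig:{}
  T[0,1] 'aa' = {S}
  T[1,2] 'aa' = {S}
  T[2,3] 'aa' = {S}
  T[3,4] 'ab' = ∅
  T[4,5] 'ba' = {A,B}
  T[0,2] 'aaa' = ∅
  T[1,3] 'aaa' = ∅
  T[2,4] 'aab' = {A}
  T[3,5] 'aba' = {S}
  T[0,3] 'aaaa' = ∅
  T[1,4] 'aaab' = {S}
  T[2,5] 'aaba' = {S}
  T[0,4] 'aaaab' = ∅
  T[1,5] 'aaaba' = ∅
  T[0,5] 'aaaaba' = ∅

S ∉ T[0,5] ⇒ NO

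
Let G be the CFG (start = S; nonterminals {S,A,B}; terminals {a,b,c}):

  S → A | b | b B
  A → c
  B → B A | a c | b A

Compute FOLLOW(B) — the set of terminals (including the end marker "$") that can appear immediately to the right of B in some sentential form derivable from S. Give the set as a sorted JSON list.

Compute FIRST by fixpoint:
iter 1:
  A via A→c: +{c}
  B via B→a c: +{a}
  B via B→b A: +{b}
  S via S→A: +{c}
  S via S→b: +{b}
  FIRST(S)={b,c}  FIRST(A)={c}  FIRST(B)={a,b}
iter 2: — fixpoint
  FIRST(S)={b,c}  FIRST(A)={c}  FIRST(B)={a,b}

Compute FOLLOW by fixpoint:
FOLLOW(S) := {$}
round 1:
  B→B A: FOLLOW(B) ⊇ FIRST(A) = {c}; new: +{c}
  B→B A: FOLLOW(A) ⊇ FOLLOW(B) ⊇ {c}; new: +{c}
  S→A: FOLLOW(A) ⊇ FOLLOW(S) ⊇ {$}; new: +{$}
  S→b B: FOLLOW(B) ⊇ FOLLOW(S) ⊇ {$}; new: +{$}
  FOLLOW[S]={$}  FOLLOW[A]={$,c}  FOLLOW[B]={$,c}
round 2: done
  FOLLOW[S]={$}  FOLLOW[A]={$,c}  FOLLOW[B]={$,c}

FOLLOW(B) = ["$", "c"]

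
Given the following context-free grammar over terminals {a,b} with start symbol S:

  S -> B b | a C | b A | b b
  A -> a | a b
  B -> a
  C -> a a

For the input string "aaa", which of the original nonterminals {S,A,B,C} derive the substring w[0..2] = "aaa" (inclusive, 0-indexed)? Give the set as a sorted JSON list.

Convert to CNF:
  S -> B T1 | T0 C | T1 A | T1 T1
  A -> T0 T1 | a
  B -> a
  C -> T0 T0
  T0 -> a
  T1 -> b

CYK table (by increasing span) (cells [i..j] with 0 ≤ i ≤ j ≤ 2 only):
  [0..0]={A,B,T0}  "a"  orig:{A,B}
  [1..1]={A,B,T0}  "a"  orig:{A,B}
  [2..2]={A,B,T0}  "a"  orig:{A,B}
  [0..1]={C}  "aa"
  [1..2]={C}  "aa"
  [0..2]={S}  "aaa"

Original NTs in T[0,2] deriving "aaa": ["S"]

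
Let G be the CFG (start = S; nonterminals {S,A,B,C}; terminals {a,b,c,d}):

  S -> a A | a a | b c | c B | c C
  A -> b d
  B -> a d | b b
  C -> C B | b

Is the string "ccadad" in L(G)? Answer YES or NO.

Convert to CNF:
  S -> T0 T3 | T2 A | T2 T2 | T3 B | T3 C
  A -> T0 T1
  B -> T0 T0 | T2 T1
  C -> C B | b
  T0 -> b
  T1 -> d
  T2 -> a
  T3 -> c

Fill CYK table bottom-up:
  [0..0]={T3}  "c"  orig:{}
  [1..1]={T3}  "c"  orig:{}
  [2..2]={T2}  "a"  orig:{}
  [3..3]={T1}  "d"  orig:{}
  [4..4]={T2}  "a"  orig:{}
  [5..5]={T1}  "d"  orig:{}
  [0..1]=∅  "cc"
  [1..2]=∅  "ca"
  [2..3]={B}  "ad"
  [3..4]=∅  "da"
  [4..5]={B}  "ad"
  [0..2]=∅  "cca"
  [1..3]={S}  "cad"
  [2..4]=∅  "ada"
  [3..5]=∅  "dad"
  [0..3]=∅  "ccad"
  [1..4]=∅  "cada"
  [2..5]=∅  "adad"
  [0..4]=∅  "ccada"
  [1..5]=∅  "cadad"
  [0..5]=∅  "ccadad"

S ∉ T[0,5] ⇒ NO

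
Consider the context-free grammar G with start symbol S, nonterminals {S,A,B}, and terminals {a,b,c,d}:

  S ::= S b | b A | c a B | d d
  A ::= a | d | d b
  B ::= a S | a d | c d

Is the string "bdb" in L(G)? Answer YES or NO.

CNF form of G:
  S -> S T1 | T0 T0 | T1 A | T3 X4
  A -> T0 T1 | a | d
  B -> T2 S | T2 T0 | T3 T0
  T0 -> d
  T1 -> b
  T2 -> a
  T3 -> c
  X4 -> T2 B

Fill CYK table bottom-up:
  cell(0,0) b: {T1}  orig:{}
  cell(1,1) d: {A,T0}  orig:{A}
  cell(2,2) b: {T1}  orig:{}
  cell(0,1) bd: {S}
  cell(1,2) db: {A}
  cell(0,2) bdb: {S}

S ∈ T[0,2] ⇒ YES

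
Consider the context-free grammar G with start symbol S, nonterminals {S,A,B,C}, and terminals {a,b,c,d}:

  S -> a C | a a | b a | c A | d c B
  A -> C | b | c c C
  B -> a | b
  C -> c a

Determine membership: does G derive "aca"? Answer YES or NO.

Convert to CNF:
  S -> T0 A | T1 C | T1 T1 | T2 T1 | T3 X5
  A -> T0 T1 | T0 X4 | b
  B -> a | b
  C -> T0 T1
  T0 -> c
  T1 -> a
  T2 -> b
  T3 -> d
  X4 -> T0 C
  X5 -> T0 B

CYK fill:
  [0..0]={B,T1}  "a"  orig:{B}
  [1..1]={T0}  "c"  orig:{}
  [2..2]={B,T1}  "a"  orig:{B}
  [0..1]=∅  "ac"
  [1..2]={A,C,X5}  "ca"  orig:{A,C}
  [0..2]={S}  "aca"

S ∈ T[0,2] ⇒ YES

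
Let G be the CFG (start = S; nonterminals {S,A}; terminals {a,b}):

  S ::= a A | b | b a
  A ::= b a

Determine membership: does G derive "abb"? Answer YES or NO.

CNF form of G:
  S -> T0 T1 | T1 A | b
  A -> T0 T1
  T0 -> b
  T1 -> a

CYK table (by increasing span):
  cell(0,0) a: {T1}  orig:{}
  cell(1,1) b: {S,T0}  orig:{S}
  cell(2,2) b: {S,T0}  orig:{S}
  cell(0,1) ab: ∅
  cell(1,2) bb: ∅
  cell(0,2) abb: ∅

S ∉ T[0,2] ⇒ NO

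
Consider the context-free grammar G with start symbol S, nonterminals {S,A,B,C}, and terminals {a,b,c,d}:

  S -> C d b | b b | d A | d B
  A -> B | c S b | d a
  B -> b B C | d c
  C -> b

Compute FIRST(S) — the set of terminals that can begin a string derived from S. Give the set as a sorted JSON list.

FIRST iteration:
round 1:
  A via A→c S b: +{c}
  A via A→d a: +{d}
  B via B→b B C: +{b}
  B via B→d c: +{d}
  C via C→b: +{b}
  S via S→C d b: +{b}
  S via S→d A: +{d}
  FIRST[S]={b,d}  FIRST[A]={c,d}  FIRST[B]={b,d}  FIRST[C]={b}
round 2:
  A via A→B: +{b}
  FIRST[S]={b,d}  FIRST[A]={b,c,d}  FIRST[B]={b,d}  FIRST[C]={b}
round 3: done
  FIRST[S]={b,d}  FIRST[A]={b,c,d}  FIRST[B]={b,d}  FIRST[C]={b}

FIRST(S) = ["b", "d"]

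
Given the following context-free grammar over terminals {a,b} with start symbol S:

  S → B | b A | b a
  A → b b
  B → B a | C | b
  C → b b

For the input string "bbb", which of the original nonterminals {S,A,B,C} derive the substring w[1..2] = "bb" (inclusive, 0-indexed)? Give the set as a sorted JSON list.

Convert to CNF:
  S -> B T1 | T0 A | T0 T0 | T0 T1 | b
  A -> T0 T0
  B -> B T1 | T0 T0 | b
  C -> T0 T0
  T0 -> b
  T1 -> a

CYK table (by increasing span) — only the sub-triangle for w[1..2]:
  T[1,1] 'b' = {B,S,T0}  orig:{B,S}
  T[2,2] 'b' = {B,S,T0}  orig:{B,S}
  T[1,2] 'bb' = {A,B,C,S}

Original NTs in T[1,2] deriving "bb": ["A", "B", "C", "S"]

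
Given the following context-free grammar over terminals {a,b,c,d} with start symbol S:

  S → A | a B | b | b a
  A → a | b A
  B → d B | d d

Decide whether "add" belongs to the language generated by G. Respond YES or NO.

Convert to CNF:
  S -> T0 A | T0 T2 | T2 B | a | b
  A -> T0 A | a
  B -> T1 B | T1 T1
  T0 -> b
  T1 -> d
  T2 -> a

CYK table (by increasing span):
  T[0,0] 'a' = {A,S,T2}  orig:{A,S}
  T[1,1] 'd' = {T1}  orig:{}
  T[2,2] 'd' = {T1}  orig:{}
  T[0,1] 'ad' = ∅
  T[1,2] 'dd' = {B}
  T[0,2] 'add' = {S}

S ∈ T[0,2] ⇒ YES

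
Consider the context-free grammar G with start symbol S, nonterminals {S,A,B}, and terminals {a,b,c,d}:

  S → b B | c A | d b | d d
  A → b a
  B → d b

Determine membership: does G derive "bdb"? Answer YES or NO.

Convert to CNF:
  S -> T0 B | T2 T0 | T2 T2 | T3 A
  A -> T0 T1
  B -> T2 T0
  T0 -> b
  T1 -> a
  T2 -> d
  T3 -> c

CYK table (by increasing span):
  cell(0,0) b: {T0}  orig:{}
  cell(1,1) d: {T2}  orig:{}
  cell(2,2) b: {T0}  orig:{}
  cell(0,1) bd: ∅
  cell(1,2) db: {B,S}
  cell(0,2) bdb: {S}

S ∈ T[0,2] ⇒ YES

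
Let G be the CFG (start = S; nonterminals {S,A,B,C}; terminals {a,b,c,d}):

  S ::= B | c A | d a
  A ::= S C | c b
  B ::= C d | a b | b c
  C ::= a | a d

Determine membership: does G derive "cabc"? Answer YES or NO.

CNF form of G:
  S -> C T2 | T0 A | T1 T0 | T2 T3 | T3 T1
  A -> S C | T0 T1
  B -> C T2 | T1 T0 | T3 T1
  C -> T3 T2 | a
  T0 -> c
  T1 -> b
  T2 -> d
  T3 -> a

Fill CYK table bottom-up:
  [0..0]={T0}  "c"  orig:{}
  [1..1]={C,T3}  "a"  orig:{C}
  [2..2]={T1}  "b"  orig:{}
  [3..3]={T0}  "c"  orig:{}
  [0..1]=∅  "ca"
  [1..2]={B,S}  "ab"
  [2..3]={B,S}  "bc"
  [0..2]=∅  "cab"
  [1..3]=∅  "abc"
  [0..3]=∅  "cabc"

S ∉ T[0,3] ⇒ NO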